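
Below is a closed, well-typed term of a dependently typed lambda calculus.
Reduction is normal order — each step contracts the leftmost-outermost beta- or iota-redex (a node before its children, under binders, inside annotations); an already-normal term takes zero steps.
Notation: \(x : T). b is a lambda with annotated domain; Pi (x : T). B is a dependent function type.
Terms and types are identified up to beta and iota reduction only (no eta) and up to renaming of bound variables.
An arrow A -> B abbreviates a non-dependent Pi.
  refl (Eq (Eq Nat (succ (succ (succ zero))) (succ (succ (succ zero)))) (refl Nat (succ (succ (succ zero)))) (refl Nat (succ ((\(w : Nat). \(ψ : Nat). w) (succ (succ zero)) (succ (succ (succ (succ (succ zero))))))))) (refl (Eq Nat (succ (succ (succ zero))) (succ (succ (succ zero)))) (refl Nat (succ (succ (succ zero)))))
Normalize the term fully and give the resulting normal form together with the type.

reduced normal form:
  refl (Eq (Eq Nat (succ (succ (succ zero))) (succ (succ (succ zero)))) (refl Nat (succ (succ (succ zero)))) (refl Nat (succ (succ (succ zero))))) (refl (Eq Nat (succ (succ (succ zero))) (succ (succ (succ zero)))) (refl Nat (succ (succ (succ zero)))))
the term's type:
  Eq (Eq (Eq Nat (succ (succ (succ zero))) (succ (succ (succ zero)))) (refl Nat (succ (succ (succ zero)))) (refl Nat (succ (succ (succ zero))))) (refl (Eq Nat (succ (succ (succ zero))) (succ (succ (succ zero)))) (refl Nat (succ (succ (succ zero))))) (refl (Eq Nat (succ (succ (succ zero))) (succ (succ (succ zero)))) (refl Nat (succ (succ (succ zero)))))
observation: the first redex contracted is a beta-redex; the normal form is reached in 2 normal-order steps.


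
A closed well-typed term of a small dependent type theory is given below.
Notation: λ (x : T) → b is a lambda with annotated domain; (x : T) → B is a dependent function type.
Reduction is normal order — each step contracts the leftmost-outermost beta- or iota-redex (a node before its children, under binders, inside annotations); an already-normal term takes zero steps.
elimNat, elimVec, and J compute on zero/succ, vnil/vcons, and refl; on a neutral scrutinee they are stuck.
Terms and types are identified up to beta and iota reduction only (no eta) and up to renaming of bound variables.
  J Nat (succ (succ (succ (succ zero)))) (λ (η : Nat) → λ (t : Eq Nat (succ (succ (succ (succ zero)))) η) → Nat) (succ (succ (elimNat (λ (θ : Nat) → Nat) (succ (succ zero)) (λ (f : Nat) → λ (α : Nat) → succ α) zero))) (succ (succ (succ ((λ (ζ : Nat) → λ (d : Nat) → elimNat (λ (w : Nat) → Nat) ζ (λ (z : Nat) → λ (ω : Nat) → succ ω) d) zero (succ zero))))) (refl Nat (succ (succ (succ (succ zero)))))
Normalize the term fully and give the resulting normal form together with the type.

normal form:
  succ (succ (succ (succ zero)))
type:
  Nat


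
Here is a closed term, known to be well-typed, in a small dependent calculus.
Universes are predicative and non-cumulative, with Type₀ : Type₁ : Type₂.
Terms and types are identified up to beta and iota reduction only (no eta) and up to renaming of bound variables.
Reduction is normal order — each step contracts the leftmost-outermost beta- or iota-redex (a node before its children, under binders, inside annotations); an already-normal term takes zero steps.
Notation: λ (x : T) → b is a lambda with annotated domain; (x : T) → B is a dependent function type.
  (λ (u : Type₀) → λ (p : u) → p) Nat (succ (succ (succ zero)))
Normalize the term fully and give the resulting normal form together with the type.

reduced normal form:
  succ (succ (succ zero))
inferred type:
  Nat


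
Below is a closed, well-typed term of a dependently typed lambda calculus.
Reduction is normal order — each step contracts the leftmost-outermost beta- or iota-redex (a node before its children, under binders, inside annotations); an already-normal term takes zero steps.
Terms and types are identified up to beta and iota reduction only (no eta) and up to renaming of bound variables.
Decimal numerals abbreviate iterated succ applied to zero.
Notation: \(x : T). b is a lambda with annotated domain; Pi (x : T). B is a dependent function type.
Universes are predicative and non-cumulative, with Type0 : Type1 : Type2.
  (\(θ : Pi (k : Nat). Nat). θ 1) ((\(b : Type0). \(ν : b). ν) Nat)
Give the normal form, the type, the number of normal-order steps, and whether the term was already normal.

reduced normal form:
  1
type:
  Nat
normal-order step count: 3
term was already normal: no
first redex: a beta-redex


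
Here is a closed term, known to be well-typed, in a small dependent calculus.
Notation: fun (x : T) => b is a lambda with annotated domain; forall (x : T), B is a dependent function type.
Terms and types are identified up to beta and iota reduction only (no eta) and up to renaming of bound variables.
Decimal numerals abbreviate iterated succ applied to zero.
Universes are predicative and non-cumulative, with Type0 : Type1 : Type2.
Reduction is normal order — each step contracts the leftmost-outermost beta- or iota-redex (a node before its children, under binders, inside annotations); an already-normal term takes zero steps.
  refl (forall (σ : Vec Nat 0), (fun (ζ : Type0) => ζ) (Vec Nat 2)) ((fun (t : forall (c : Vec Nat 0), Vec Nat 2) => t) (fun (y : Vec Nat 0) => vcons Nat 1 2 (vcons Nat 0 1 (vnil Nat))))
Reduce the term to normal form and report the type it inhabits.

reduced normal form:
  refl (forall (σ : Vec Nat 0), Vec Nat 2) (fun (ζ : Vec Nat 0) => vcons Nat 1 2 (vcons Nat 0 1 (vnil Nat)))
the term's type:
  Eq (forall (σ : Vec Nat 0), Vec Nat 2) (fun (ζ : Vec Nat 0) => vcons Nat 1 2 (vcons Nat 0 1 (vnil Nat))) (fun (t : Vec Nat 0) => vcons Nat 1 2 (vcons Nat 0 1 (vnil Nat)))
observation: normalization takes exactly 2 steps under the normal-order strategy.


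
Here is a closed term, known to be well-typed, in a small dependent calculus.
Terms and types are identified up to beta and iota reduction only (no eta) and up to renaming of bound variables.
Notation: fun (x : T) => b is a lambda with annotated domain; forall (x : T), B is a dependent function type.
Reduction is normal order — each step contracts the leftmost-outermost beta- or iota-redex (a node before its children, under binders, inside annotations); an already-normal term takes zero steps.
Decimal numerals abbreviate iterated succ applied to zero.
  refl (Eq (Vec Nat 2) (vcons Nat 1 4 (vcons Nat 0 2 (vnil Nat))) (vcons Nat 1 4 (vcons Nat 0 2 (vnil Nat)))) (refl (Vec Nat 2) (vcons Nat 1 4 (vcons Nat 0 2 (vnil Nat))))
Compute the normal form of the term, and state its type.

normal form:
  refl (Eq (Vec Nat 2) (vcons Nat 1 4 (vcons Nat 0 2 (vnil Nat))) (vcons Nat 1 4 (vcons Nat 0 2 (vnil Nat)))) (refl (Vec Nat 2) (vcons Nat 1 4 (vcons Nat 0 2 (vnil Nat))))
inferred type:
  Eq (Eq (Vec Nat 2) (vcons Nat 1 4 (vcons Nat 0 2 (vnil Nat))) (vcons Nat 1 4 (vcons Nat 0 2 (vnil Nat)))) (refl (Vec Nat 2) (vcons Nat 1 4 (vcons Nat 0 2 (vnil Nat)))) (refl (Vec Nat 2) (vcons Nat 1 4 (vcons Nat 0 2 (vnil Nat))))


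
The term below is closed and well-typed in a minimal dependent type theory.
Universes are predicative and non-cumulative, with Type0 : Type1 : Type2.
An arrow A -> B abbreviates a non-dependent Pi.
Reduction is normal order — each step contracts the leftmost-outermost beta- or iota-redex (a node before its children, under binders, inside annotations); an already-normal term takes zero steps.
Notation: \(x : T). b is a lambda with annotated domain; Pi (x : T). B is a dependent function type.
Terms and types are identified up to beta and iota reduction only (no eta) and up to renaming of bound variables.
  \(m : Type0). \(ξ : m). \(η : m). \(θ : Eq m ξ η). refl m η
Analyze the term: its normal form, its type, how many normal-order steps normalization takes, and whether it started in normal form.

normal form:
  \(m : Type0). \(ξ : m). \(η : m). \(θ : Eq m ξ η). refl m η
type:
  Pi (m : Type0). Pi (ξ : m). Pi (η : m). Eq m ξ η -> Eq m η η
reduction steps (normal order): 0
term was already normal: yes


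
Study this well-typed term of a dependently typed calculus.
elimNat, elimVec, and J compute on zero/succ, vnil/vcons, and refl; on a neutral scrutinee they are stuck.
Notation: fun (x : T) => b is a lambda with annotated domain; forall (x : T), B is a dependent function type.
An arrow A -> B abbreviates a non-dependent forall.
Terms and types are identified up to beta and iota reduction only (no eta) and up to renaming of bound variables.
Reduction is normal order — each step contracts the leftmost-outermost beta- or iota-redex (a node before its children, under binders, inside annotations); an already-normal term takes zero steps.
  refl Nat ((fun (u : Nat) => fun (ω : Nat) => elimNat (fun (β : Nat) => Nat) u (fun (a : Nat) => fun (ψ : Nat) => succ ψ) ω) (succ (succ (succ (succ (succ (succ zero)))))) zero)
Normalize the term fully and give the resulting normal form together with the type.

reduced normal form:
  refl Nat (succ (succ (succ (succ (succ (succ zero))))))
the term's type:
  Eq Nat (succ (succ (succ (succ (succ (succ zero)))))) (succ (succ (succ (succ (succ (succ zero))))))
observation: 3 normal-order steps separate the term from its normal form.


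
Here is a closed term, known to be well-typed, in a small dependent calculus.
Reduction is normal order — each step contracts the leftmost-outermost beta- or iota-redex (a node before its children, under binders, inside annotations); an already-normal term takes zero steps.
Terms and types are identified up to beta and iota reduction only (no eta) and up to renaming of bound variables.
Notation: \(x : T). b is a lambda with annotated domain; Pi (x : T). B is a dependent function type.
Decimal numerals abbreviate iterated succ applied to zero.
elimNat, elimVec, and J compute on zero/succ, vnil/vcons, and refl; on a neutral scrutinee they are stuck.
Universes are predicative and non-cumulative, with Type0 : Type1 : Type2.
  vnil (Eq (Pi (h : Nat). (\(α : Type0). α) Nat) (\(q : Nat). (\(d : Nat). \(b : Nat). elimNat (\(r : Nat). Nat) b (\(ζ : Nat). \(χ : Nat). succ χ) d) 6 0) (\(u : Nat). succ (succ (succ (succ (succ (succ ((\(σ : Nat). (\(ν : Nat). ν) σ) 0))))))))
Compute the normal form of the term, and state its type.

resulting normal form:
  vnil (Eq (Pi (h : Nat). Nat) (\(α : Nat). 6) (\(q : Nat). 6))
the term's type:
  Vec (Eq (Pi (h : Nat). Nat) (\(α : Nat). 6) (\(q : Nat). 6)) 0


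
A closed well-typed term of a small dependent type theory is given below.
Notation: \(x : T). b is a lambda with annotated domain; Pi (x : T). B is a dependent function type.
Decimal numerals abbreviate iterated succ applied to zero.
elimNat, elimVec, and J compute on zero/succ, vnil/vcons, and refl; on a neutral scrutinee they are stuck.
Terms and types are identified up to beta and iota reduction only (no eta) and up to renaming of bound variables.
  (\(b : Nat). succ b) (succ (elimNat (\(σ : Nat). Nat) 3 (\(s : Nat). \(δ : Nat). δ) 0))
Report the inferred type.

inferred type:
  Nat


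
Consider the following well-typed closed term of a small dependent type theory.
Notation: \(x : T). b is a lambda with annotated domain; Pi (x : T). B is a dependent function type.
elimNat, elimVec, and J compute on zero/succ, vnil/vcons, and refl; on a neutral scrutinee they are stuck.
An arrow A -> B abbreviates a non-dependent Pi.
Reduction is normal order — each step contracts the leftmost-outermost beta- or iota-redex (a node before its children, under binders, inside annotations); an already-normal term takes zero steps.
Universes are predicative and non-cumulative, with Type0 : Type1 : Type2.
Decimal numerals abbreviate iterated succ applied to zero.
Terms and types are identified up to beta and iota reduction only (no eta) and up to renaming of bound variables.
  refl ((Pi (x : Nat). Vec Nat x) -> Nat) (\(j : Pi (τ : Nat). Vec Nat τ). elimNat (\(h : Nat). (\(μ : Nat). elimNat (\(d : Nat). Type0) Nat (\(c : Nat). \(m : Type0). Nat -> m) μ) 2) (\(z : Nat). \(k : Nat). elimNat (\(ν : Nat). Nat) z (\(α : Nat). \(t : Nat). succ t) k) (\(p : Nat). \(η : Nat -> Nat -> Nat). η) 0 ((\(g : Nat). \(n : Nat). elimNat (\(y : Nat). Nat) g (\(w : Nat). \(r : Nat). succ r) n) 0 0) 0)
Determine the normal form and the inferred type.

reduced normal form:
  refl ((Pi (x : Nat). Vec Nat x) -> Nat) (\(j : Pi (τ : Nat). Vec Nat τ). 0)
type:
  Eq ((Pi (x : Nat). Vec Nat x) -> Nat) (\(j : Pi (τ : Nat). Vec Nat τ). 0) (\(h : Pi (μ : Nat). Vec Nat μ). 0)


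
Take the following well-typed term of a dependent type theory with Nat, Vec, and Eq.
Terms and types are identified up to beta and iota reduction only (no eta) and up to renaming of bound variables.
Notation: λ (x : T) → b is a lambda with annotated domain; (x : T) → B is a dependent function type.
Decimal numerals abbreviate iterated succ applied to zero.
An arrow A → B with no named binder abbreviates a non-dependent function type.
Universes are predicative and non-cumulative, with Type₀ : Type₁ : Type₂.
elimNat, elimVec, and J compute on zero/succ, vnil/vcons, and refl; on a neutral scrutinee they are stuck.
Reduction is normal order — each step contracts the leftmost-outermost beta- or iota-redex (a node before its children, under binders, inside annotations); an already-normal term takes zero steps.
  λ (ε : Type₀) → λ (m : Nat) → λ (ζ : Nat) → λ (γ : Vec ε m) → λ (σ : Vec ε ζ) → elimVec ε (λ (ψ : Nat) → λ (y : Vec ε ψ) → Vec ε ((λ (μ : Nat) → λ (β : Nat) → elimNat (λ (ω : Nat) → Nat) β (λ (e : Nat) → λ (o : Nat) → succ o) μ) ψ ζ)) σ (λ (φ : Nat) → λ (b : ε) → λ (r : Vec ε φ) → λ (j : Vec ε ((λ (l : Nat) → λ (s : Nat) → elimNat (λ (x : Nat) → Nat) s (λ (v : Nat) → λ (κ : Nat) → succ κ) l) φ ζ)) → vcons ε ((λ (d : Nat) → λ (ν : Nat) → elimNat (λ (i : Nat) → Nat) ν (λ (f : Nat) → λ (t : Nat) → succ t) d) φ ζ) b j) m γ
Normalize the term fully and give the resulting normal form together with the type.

normal form:
  λ (ε : Type₀) → λ (m : Nat) → λ (ζ : Nat) → λ (γ : Vec ε m) → λ (σ : Vec ε ζ) → elimVec ε (λ (ψ : Nat) → λ (y : Vec ε ψ) → Vec ε (elimNat (λ (μ : Nat) → Nat) ζ (λ (β : Nat) → λ (ω : Nat) → succ ω) ψ)) σ (λ (e : Nat) → λ (o : ε) → λ (φ : Vec ε e) → λ (b : Vec ε (elimNat (λ (r : Nat) → Nat) ζ (λ (j : Nat) → λ (l : Nat) → succ l) e)) → vcons ε (elimNat (λ (s : Nat) → Nat) ζ (λ (x : Nat) → λ (v : Nat) → succ v) e) o b) m γ
type:
  (ε : Type₀) → (m : Nat) → (ζ : Nat) → Vec ε m → Vec ε ζ → Vec ε (elimNat (λ (γ : Nat) → Nat) ζ (λ (σ : Nat) → λ (ψ : Nat) → succ ψ) m)


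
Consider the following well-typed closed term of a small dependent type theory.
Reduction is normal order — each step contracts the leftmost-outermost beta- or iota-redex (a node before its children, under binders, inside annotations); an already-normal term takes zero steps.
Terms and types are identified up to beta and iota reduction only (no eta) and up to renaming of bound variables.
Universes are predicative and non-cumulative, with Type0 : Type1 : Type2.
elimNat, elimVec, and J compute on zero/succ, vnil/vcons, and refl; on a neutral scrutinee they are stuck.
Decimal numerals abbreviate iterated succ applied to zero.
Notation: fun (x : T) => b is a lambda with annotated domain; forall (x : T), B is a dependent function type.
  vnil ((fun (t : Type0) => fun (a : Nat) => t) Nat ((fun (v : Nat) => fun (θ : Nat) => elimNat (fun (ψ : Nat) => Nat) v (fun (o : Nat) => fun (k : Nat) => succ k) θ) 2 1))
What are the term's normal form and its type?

normal form:
  vnil Nat
the term's type:
  Vec Nat 0
observation: the first redex contracted is a beta-redex; the normal form is reached in 2 normal-order steps.


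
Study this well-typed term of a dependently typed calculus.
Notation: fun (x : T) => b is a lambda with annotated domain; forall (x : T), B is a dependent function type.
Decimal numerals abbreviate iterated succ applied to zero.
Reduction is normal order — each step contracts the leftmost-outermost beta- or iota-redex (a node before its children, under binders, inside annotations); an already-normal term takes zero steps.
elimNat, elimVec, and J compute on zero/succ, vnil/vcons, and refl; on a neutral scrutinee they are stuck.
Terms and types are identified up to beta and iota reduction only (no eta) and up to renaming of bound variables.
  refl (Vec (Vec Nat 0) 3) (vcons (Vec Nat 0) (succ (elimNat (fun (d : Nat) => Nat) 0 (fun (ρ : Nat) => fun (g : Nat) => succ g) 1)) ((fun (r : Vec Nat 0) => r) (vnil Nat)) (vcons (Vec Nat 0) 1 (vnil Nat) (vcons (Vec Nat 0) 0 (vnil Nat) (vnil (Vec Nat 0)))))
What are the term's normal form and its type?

reduced normal form:
  refl (Vec (Vec Nat 0) 3) (vcons (Vec Nat 0) 2 (vnil Nat) (vcons (Vec Nat 0) 1 (vnil Nat) (vcons (Vec Nat 0) 0 (vnil Nat) (vnil (Vec Nat 0)))))
type:
  Eq (Vec (Vec Nat 0) 3) (vcons (Vec Nat 0) 2 (vnil Nat) (vcons (Vec Nat 0) 1 (vnil Nat) (vcons (Vec Nat 0) 0 (vnil Nat) (vnil (Vec Nat 0))))) (vcons (Vec Nat 0) 2 (vnil Nat) (vcons (Vec Nat 0) 1 (vnil Nat) (vcons (Vec Nat 0) 0 (vnil Nat) (vnil (Vec Nat 0)))))
observation: normalization takes exactly 5 steps under the normal-order strategy.


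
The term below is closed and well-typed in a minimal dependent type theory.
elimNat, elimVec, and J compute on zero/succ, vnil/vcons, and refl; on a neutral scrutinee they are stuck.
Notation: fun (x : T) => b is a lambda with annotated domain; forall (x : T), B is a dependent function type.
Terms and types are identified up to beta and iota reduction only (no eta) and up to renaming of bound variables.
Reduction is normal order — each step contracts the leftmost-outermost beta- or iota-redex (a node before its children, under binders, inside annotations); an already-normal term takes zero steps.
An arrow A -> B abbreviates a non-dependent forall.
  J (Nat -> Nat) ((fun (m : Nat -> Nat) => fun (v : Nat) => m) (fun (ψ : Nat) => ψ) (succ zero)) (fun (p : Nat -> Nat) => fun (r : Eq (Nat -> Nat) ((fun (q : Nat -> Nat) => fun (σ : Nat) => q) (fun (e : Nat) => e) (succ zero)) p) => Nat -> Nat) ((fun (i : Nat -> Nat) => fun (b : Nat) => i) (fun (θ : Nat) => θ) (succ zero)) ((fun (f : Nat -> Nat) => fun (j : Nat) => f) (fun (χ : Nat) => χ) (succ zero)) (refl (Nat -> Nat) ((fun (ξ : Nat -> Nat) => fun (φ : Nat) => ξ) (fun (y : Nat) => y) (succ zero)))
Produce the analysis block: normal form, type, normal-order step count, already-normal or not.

resulting normal form:
  fun (m : Nat) => m
type:
  Nat -> Nat
steps to reach normal form (normal order): 3
already normal: no
first contracted redex: a J iota-redex


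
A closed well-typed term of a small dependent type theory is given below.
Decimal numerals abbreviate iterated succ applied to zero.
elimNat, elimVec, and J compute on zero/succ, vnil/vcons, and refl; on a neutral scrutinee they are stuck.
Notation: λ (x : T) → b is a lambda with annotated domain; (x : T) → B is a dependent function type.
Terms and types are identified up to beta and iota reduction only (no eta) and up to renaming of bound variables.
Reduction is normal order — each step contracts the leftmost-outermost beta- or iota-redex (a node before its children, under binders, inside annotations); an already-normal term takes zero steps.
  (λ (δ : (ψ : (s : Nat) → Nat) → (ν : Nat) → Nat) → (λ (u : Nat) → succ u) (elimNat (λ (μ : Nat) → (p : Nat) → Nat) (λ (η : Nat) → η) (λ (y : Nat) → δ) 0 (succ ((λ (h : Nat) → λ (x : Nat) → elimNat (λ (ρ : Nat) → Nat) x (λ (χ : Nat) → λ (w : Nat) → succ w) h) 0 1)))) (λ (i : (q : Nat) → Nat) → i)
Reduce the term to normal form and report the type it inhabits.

resulting normal form:
  3
inferred type:
  Nat
observation: the leftmost-outermost redex is a beta-redex, and normalization takes 7 steps.


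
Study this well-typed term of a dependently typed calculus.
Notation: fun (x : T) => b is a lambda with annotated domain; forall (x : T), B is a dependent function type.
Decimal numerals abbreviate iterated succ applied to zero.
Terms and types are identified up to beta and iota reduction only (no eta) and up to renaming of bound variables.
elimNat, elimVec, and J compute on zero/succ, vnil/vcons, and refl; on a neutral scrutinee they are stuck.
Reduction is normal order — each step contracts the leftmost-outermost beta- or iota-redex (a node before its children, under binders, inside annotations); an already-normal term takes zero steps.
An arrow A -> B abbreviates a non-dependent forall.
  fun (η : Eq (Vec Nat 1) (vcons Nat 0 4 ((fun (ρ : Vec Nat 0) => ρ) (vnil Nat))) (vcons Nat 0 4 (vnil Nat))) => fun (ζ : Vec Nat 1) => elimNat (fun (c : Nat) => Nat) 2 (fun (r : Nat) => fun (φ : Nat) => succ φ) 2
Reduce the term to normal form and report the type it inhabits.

reduced normal form:
  fun (η : Eq (Vec Nat 1) (vcons Nat 0 4 (vnil Nat)) (vcons Nat 0 4 (vnil Nat))) => fun (ρ : Vec Nat 1) => 4
type:
  Eq (Vec Nat 1) (vcons Nat 0 4 (vnil Nat)) (vcons Nat 0 4 (vnil Nat)) -> Vec Nat 1 -> Nat


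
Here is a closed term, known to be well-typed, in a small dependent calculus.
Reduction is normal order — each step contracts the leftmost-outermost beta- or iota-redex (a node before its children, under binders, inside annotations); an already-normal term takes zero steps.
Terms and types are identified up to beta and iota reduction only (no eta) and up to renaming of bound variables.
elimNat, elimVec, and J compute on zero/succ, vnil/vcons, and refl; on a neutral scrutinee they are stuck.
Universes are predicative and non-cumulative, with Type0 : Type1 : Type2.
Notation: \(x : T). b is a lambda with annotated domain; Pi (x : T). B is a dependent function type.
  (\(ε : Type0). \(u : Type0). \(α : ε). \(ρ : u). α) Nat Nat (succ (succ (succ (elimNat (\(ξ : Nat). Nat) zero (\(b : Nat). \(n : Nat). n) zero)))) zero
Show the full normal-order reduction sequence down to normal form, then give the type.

normal-order reduction sequence:
  (\(ε : Type0). \(u : Type0). \(α : ε). \(ρ : u). α) Nat Nat (succ (succ (succ (elimNat (\(ξ : Nat). Nat) zero (\(b : Nat). \(n : Nat). n) zero)))) zero
  ~> (\(ε : Type0). \(u : Nat). \(α : ε). u) Nat (succ (succ (succ (elimNat (\(ρ : Nat). Nat) zero (\(ξ : Nat). \(b : Nat). b) zero)))) zero
  ~> (\(ε : Nat). \(u : Nat). ε) (succ (succ (succ (elimNat (\(α : Nat). Nat) zero (\(ρ : Nat). \(ξ : Nat). ξ) zero)))) zero
  ~> (\(ε : Nat). succ (succ (succ (elimNat (\(u : Nat). Nat) zero (\(α : Nat). \(ρ : Nat). ρ) zero)))) zero
  ~> succ (succ (succ (elimNat (\(ε : Nat). Nat) zero (\(u : Nat). \(α : Nat). α) zero)))
  ~> succ (succ (succ zero))
inferred type:
  Nat


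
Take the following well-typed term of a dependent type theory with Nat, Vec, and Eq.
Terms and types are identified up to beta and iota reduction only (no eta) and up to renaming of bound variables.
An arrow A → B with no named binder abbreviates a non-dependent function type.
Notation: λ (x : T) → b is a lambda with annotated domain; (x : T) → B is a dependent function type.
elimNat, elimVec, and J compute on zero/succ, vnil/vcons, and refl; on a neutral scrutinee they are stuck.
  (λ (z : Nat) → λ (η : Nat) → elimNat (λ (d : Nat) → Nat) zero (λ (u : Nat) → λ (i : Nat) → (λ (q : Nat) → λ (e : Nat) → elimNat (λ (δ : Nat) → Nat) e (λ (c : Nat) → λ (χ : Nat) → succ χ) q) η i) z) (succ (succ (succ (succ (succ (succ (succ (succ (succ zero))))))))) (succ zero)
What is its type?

type:
  Nat


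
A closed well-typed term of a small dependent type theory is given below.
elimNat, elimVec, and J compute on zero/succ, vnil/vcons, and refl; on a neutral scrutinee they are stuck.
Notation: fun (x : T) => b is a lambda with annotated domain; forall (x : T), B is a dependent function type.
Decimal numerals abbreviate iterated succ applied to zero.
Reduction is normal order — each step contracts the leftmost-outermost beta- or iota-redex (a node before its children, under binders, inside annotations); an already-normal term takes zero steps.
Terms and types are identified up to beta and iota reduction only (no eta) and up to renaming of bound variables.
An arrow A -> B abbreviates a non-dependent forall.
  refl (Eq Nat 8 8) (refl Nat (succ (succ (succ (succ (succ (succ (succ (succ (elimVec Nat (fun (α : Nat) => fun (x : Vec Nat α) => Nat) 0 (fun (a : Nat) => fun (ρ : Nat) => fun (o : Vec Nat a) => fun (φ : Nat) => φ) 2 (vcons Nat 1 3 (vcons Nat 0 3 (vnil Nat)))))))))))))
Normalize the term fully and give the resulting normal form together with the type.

reduced normal form:
  refl (Eq Nat 8 8) (refl Nat 8)
type:
  Eq (Eq Nat 8 8) (refl Nat 8) (refl Nat 8)


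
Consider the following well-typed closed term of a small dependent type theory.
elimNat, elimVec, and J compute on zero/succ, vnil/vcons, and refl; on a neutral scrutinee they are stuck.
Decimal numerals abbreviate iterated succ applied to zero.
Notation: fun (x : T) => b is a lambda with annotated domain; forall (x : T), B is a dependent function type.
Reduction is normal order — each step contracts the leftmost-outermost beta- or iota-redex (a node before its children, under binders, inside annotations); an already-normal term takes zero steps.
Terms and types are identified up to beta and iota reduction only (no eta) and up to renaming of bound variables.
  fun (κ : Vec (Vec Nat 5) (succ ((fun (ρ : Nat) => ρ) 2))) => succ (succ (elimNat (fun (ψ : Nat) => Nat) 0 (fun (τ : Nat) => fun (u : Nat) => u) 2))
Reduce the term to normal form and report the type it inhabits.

reduced normal form:
  fun (κ : Vec (Vec Nat 5) 3) => 2
type:
  forall (κ : Vec (Vec Nat 5) 3), Nat


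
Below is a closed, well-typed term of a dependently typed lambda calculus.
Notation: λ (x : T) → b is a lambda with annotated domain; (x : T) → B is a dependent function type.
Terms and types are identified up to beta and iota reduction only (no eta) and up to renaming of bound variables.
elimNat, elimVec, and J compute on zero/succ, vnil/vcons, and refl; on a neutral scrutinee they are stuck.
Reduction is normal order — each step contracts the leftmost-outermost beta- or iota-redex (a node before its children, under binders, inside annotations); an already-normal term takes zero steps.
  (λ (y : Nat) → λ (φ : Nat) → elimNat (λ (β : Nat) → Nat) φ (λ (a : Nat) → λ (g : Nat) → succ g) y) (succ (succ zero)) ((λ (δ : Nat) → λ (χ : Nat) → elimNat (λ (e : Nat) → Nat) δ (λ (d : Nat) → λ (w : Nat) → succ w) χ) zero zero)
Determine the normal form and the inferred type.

normal form:
  succ (succ zero)
type:
  Nat
observation: reduction starts at a beta-redex, and 12 normal-order steps reach the normal form.


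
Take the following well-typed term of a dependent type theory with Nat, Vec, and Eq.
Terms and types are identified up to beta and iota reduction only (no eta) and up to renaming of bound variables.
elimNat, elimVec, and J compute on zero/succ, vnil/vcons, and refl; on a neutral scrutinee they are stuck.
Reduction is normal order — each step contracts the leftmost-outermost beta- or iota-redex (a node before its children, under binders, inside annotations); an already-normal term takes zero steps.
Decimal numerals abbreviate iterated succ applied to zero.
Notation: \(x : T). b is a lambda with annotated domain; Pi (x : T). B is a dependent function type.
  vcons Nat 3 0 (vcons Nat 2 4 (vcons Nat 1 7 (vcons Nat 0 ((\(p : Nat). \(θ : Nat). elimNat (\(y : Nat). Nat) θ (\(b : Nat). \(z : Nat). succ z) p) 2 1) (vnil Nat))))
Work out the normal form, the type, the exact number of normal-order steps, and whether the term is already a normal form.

reduced normal form:
  vcons Nat 3 0 (vcons Nat 2 4 (vcons Nat 1 7 (vcons Nat 0 3 (vnil Nat))))
the term's type:
  Vec Nat 4
steps to reach normal form (normal order): 9
already normal: no
first redex: a beta-redex


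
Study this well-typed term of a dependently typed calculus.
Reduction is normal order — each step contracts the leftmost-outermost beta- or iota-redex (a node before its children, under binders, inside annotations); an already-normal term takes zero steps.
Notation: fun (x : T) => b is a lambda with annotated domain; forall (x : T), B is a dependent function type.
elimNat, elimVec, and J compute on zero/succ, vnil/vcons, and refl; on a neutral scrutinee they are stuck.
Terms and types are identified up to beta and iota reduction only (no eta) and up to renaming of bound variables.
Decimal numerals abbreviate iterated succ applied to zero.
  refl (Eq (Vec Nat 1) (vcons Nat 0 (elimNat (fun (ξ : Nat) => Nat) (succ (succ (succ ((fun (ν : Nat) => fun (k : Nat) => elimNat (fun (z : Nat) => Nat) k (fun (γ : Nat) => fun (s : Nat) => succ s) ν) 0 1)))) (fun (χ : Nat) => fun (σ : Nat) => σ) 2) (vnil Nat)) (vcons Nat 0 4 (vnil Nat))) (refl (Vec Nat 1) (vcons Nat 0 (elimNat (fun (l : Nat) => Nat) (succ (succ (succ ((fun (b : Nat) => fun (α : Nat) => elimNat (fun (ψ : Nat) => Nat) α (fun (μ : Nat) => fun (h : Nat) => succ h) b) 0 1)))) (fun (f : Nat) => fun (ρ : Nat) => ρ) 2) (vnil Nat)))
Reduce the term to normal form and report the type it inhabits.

resulting normal form:
  refl (Eq (Vec Nat 1) (vcons Nat 0 4 (vnil Nat)) (vcons Nat 0 4 (vnil Nat))) (refl (Vec Nat 1) (vcons Nat 0 4 (vnil Nat)))
inferred type:
  Eq (Eq (Vec Nat 1) (vcons Nat 0 4 (vnil Nat)) (vcons Nat 0 4 (vnil Nat))) (refl (Vec Nat 1) (vcons Nat 0 4 (vnil Nat))) (refl (Vec Nat 1) (vcons Nat 0 4 (vnil Nat)))
observation: normalization takes exactly 20 steps under the normal-order strategy.


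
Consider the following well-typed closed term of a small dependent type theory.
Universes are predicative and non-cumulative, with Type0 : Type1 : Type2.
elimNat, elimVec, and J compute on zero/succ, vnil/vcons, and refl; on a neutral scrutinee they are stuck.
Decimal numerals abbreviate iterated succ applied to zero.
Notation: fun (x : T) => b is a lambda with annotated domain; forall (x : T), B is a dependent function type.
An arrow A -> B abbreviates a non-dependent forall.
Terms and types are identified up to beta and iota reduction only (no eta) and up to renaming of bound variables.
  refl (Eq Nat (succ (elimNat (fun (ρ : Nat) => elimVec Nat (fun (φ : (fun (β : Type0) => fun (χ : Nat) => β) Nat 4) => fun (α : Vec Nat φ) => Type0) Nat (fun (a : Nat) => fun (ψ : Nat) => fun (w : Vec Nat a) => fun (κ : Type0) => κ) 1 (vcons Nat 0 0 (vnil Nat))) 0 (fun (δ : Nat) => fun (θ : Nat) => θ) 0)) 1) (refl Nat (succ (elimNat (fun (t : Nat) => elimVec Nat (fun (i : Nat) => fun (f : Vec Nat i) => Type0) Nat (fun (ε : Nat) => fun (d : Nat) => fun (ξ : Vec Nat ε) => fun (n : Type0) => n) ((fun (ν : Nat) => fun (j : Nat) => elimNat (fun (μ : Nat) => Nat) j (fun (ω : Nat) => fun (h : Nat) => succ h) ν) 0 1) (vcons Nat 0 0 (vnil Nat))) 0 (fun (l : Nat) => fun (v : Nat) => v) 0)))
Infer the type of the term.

inferred type:
  Eq (Eq Nat 1 1) (refl Nat 1) (refl Nat 1)


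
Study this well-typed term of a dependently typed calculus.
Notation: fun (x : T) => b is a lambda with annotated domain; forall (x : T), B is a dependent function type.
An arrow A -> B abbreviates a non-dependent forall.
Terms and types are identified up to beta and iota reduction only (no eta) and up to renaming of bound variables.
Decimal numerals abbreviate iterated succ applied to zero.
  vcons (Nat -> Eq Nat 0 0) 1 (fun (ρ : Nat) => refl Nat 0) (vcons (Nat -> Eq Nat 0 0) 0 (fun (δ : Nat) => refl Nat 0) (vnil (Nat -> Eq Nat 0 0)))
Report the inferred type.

the term's type:
  Vec (Nat -> Eq Nat 0 0) 2


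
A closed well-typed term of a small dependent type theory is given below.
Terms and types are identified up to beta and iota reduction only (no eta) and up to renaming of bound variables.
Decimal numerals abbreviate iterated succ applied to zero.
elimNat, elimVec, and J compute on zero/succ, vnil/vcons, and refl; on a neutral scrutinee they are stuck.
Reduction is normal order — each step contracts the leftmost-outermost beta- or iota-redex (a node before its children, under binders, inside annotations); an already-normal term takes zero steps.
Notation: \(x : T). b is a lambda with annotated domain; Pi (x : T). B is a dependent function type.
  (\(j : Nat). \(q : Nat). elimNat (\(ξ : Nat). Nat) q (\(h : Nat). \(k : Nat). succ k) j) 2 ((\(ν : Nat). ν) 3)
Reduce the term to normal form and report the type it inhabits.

resulting normal form:
  5
inferred type:
  Nat
observation: reduction starts at a beta-redex, and 10 normal-order steps reach the normal form.


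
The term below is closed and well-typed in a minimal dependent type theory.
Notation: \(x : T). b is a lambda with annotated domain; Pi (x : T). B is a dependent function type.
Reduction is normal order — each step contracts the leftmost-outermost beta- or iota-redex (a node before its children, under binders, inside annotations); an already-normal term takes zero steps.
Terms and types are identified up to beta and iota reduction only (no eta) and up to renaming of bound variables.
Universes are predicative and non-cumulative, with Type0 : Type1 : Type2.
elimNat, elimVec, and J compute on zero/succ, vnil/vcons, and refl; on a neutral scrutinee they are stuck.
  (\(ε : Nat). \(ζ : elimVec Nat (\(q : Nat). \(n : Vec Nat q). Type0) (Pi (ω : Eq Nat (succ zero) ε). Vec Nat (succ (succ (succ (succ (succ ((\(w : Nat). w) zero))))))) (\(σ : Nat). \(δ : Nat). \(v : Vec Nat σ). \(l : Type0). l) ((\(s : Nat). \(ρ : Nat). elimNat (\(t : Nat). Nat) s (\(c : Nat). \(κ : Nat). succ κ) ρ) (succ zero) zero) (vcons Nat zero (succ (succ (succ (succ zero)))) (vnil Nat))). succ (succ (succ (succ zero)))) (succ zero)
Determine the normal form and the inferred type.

reduced normal form:
  \(ε : Pi (ζ : Eq Nat (succ zero) (succ zero)). Vec Nat (succ (succ (succ (succ (succ zero)))))). succ (succ (succ (succ zero)))
the term's type:
  Pi (ε : Pi (ζ : Eq Nat (succ zero) (succ zero)). Vec Nat (succ (succ (succ (succ (succ zero)))))). Nat


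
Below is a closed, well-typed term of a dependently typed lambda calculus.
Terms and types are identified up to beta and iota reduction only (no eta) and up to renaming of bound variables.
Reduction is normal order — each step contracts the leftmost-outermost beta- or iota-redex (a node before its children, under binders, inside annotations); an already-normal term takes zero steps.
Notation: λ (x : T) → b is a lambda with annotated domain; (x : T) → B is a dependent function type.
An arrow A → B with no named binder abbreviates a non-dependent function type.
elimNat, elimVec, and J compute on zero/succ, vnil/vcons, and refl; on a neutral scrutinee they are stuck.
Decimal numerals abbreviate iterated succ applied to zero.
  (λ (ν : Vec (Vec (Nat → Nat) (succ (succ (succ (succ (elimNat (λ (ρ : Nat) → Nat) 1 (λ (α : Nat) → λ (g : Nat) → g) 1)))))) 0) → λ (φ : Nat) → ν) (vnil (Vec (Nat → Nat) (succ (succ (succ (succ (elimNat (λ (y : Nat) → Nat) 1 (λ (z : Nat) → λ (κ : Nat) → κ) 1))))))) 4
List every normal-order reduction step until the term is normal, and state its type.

reduction (normal order):
  (λ (ν : Vec (Vec (Nat → Nat) (succ (succ (succ (succ (elimNat (λ (ρ : Nat) → Nat) 1 (λ (α : Nat) → λ (g : Nat) → g) 1)))))) 0) → λ (φ : Nat) → ν) (vnil (Vec (Nat → Nat) (succ (succ (succ (succ (elimNat (λ (y : Nat) → Nat) 1 (λ (z : Nat) → λ (κ : Nat) → κ) 1))))))) 4
  ~> (λ (ν : Nat) → vnil (Vec (Nat → Nat) (succ (succ (succ (succ (elimNat (λ (ρ : Nat) → Nat) 1 (λ (α : Nat) → λ (g : Nat) → g) 1))))))) 4
  ~> vnil (Vec (Nat → Nat) (succ (succ (succ (succ (elimNat (λ (ν : Nat) → Nat) 1 (λ (ρ : Nat) → λ (α : Nat) → α) 1))))))
  ~> vnil (Vec (Nat → Nat) (succ (succ (succ (succ ((λ (ν : Nat) → λ (ρ : Nat) → ρ) 0 (elimNat (λ (α : Nat) → Nat) 1 (λ (g : Nat) → λ (φ : Nat) → φ) 0)))))))
  ~> vnil (Vec (Nat → Nat) (succ (succ (succ (succ ((λ (ν : Nat) → ν) (elimNat (λ (ρ : Nat) → Nat) 1 (λ (α : Nat) → λ (g : Nat) → g) 0)))))))
  ~> vnil (Vec (Nat → Nat) (succ (succ (succ (succ (elimNat (λ (ν : Nat) → Nat) 1 (λ (ρ : Nat) → λ (α : Nat) → α) 0))))))
  ~> vnil (Vec (Nat → Nat) 5)
inferred type:
  Vec (Vec (Nat → Nat) 5) 0


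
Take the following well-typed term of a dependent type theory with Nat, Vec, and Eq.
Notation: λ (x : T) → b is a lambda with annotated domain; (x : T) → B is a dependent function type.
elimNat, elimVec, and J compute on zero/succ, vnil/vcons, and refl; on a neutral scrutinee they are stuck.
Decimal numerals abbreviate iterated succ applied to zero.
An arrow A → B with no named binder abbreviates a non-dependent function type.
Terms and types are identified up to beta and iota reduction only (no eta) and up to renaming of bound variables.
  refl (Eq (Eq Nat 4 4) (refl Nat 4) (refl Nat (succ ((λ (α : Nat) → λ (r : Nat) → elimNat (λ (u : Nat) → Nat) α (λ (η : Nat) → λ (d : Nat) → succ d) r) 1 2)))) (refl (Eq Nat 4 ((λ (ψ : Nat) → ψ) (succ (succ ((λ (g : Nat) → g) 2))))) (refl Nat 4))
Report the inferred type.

inferred type:
  Eq (Eq (Eq Nat 4 4) (refl Nat 4) (refl Nat 4)) (refl (Eq Nat 4 4) (refl Nat 4)) (refl (Eq Nat 4 4) (refl Nat 4))


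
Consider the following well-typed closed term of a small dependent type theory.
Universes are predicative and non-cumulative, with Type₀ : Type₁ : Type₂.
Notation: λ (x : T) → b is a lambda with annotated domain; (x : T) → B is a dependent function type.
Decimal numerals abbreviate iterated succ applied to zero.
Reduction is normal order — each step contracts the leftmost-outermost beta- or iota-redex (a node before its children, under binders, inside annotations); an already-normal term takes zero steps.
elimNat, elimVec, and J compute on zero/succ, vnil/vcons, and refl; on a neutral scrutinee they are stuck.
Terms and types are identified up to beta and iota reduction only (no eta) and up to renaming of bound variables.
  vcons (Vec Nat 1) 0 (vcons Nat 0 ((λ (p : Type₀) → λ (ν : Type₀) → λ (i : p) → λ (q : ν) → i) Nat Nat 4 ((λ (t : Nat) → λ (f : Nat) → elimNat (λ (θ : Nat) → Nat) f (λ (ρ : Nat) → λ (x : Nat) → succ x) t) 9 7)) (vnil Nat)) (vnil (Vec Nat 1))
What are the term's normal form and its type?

resulting normal form:
  vcons (Vec Nat 1) 0 (vcons Nat 0 4 (vnil Nat)) (vnil (Vec Nat 1))
inferred type:
  Vec (Vec Nat 1) 1
observation: the first redex contracted is a beta-redex; the normal form is reached in 4 normal-order steps.


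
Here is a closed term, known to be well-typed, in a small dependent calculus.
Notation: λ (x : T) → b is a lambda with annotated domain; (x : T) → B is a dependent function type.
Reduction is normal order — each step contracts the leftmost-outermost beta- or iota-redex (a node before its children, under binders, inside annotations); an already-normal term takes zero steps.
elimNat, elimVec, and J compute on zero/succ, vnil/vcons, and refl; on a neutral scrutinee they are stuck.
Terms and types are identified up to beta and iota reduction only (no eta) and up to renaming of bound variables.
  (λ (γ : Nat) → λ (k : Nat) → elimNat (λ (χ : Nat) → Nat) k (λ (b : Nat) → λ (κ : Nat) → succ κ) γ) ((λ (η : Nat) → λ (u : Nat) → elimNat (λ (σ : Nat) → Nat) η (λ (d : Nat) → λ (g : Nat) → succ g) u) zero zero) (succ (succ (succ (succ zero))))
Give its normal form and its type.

reduced normal form:
  succ (succ (succ (succ zero)))
the term's type:
  Nat
observation: the first redex contracted is a beta-redex; the normal form is reached in 6 normal-order steps.


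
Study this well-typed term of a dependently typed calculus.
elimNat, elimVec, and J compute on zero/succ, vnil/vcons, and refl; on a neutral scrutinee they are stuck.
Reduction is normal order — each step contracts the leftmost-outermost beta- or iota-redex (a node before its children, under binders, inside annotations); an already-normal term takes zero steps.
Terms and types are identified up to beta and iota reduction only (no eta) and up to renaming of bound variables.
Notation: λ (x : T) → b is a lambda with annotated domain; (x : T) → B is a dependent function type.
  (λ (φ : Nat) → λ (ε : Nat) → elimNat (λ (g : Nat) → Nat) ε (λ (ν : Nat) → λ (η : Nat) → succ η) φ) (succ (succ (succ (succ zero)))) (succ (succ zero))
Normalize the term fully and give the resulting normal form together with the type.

resulting normal form:
  succ (succ (succ (succ (succ (succ zero)))))
type:
  Nat
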